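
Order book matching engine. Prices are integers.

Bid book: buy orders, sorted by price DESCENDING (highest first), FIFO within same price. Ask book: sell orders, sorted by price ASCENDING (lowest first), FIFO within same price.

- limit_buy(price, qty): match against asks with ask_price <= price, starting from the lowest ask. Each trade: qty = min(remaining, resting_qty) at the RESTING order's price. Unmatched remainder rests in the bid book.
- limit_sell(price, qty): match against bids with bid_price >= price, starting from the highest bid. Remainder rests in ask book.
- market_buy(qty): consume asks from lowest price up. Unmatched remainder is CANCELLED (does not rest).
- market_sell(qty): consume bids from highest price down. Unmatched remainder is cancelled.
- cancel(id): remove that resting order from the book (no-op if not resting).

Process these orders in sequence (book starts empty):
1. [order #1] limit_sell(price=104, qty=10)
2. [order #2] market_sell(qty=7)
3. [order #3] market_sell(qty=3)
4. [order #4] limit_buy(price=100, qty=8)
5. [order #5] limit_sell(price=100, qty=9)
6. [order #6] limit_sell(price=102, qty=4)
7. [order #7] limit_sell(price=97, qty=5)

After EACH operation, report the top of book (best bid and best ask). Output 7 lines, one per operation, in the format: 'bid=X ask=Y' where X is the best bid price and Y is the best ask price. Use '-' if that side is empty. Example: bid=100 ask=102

Answer: bid=- ask=104
bid=- ask=104
bid=- ask=104
bid=100 ask=104
bid=- ask=100
bid=- ask=100
bid=- ask=97

Derivation:
After op 1 [order #1] limit_sell(price=104, qty=10): fills=none; bids=[-] asks=[#1:10@104]
After op 2 [order #2] market_sell(qty=7): fills=none; bids=[-] asks=[#1:10@104]
After op 3 [order #3] market_sell(qty=3): fills=none; bids=[-] asks=[#1:10@104]
After op 4 [order #4] limit_buy(price=100, qty=8): fills=none; bids=[#4:8@100] asks=[#1:10@104]
After op 5 [order #5] limit_sell(price=100, qty=9): fills=#4x#5:8@100; bids=[-] asks=[#5:1@100 #1:10@104]
After op 6 [order #6] limit_sell(price=102, qty=4): fills=none; bids=[-] asks=[#5:1@100 #6:4@102 #1:10@104]
After op 7 [order #7] limit_sell(price=97, qty=5): fills=none; bids=[-] asks=[#7:5@97 #5:1@100 #6:4@102 #1:10@104]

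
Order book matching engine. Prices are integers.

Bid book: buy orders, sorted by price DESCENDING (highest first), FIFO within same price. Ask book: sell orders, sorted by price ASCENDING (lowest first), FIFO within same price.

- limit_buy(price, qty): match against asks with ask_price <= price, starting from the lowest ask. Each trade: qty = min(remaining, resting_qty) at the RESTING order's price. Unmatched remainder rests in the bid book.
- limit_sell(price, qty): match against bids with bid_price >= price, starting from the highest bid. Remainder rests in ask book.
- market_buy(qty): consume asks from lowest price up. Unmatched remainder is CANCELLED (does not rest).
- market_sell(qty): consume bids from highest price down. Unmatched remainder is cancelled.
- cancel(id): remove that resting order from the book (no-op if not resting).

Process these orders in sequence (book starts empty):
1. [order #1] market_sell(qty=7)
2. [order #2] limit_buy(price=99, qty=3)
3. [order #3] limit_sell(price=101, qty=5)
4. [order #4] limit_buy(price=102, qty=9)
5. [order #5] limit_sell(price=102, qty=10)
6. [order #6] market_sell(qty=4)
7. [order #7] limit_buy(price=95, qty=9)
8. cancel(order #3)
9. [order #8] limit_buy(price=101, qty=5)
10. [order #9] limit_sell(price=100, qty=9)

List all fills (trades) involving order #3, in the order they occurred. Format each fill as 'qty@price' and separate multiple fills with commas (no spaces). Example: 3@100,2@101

Answer: 5@101

Derivation:
After op 1 [order #1] market_sell(qty=7): fills=none; bids=[-] asks=[-]
After op 2 [order #2] limit_buy(price=99, qty=3): fills=none; bids=[#2:3@99] asks=[-]
After op 3 [order #3] limit_sell(price=101, qty=5): fills=none; bids=[#2:3@99] asks=[#3:5@101]
After op 4 [order #4] limit_buy(price=102, qty=9): fills=#4x#3:5@101; bids=[#4:4@102 #2:3@99] asks=[-]
After op 5 [order #5] limit_sell(price=102, qty=10): fills=#4x#5:4@102; bids=[#2:3@99] asks=[#5:6@102]
After op 6 [order #6] market_sell(qty=4): fills=#2x#6:3@99; bids=[-] asks=[#5:6@102]
After op 7 [order #7] limit_buy(price=95, qty=9): fills=none; bids=[#7:9@95] asks=[#5:6@102]
After op 8 cancel(order #3): fills=none; bids=[#7:9@95] asks=[#5:6@102]
After op 9 [order #8] limit_buy(price=101, qty=5): fills=none; bids=[#8:5@101 #7:9@95] asks=[#5:6@102]
After op 10 [order #9] limit_sell(price=100, qty=9): fills=#8x#9:5@101; bids=[#7:9@95] asks=[#9:4@100 #5:6@102]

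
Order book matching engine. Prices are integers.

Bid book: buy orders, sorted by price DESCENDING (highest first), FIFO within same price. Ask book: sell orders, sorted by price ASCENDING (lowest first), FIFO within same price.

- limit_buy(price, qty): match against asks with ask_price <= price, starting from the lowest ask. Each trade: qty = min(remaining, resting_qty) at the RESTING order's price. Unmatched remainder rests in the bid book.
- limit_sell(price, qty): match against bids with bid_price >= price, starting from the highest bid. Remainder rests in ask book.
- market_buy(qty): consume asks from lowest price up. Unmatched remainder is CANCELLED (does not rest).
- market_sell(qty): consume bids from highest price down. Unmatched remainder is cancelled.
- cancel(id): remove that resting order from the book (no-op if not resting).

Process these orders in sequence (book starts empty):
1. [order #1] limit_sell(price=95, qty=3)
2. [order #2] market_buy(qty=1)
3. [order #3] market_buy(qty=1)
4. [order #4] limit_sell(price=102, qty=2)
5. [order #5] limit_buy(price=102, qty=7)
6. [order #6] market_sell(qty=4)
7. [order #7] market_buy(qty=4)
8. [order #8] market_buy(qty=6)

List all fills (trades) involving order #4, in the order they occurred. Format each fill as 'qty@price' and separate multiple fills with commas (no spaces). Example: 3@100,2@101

After op 1 [order #1] limit_sell(price=95, qty=3): fills=none; bids=[-] asks=[#1:3@95]
After op 2 [order #2] market_buy(qty=1): fills=#2x#1:1@95; bids=[-] asks=[#1:2@95]
After op 3 [order #3] market_buy(qty=1): fills=#3x#1:1@95; bids=[-] asks=[#1:1@95]
After op 4 [order #4] limit_sell(price=102, qty=2): fills=none; bids=[-] asks=[#1:1@95 #4:2@102]
After op 5 [order #5] limit_buy(price=102, qty=7): fills=#5x#1:1@95 #5x#4:2@102; bids=[#5:4@102] asks=[-]
After op 6 [order #6] market_sell(qty=4): fills=#5x#6:4@102; bids=[-] asks=[-]
After op 7 [order #7] market_buy(qty=4): fills=none; bids=[-] asks=[-]
After op 8 [order #8] market_buy(qty=6): fills=none; bids=[-] asks=[-]

Answer: 2@102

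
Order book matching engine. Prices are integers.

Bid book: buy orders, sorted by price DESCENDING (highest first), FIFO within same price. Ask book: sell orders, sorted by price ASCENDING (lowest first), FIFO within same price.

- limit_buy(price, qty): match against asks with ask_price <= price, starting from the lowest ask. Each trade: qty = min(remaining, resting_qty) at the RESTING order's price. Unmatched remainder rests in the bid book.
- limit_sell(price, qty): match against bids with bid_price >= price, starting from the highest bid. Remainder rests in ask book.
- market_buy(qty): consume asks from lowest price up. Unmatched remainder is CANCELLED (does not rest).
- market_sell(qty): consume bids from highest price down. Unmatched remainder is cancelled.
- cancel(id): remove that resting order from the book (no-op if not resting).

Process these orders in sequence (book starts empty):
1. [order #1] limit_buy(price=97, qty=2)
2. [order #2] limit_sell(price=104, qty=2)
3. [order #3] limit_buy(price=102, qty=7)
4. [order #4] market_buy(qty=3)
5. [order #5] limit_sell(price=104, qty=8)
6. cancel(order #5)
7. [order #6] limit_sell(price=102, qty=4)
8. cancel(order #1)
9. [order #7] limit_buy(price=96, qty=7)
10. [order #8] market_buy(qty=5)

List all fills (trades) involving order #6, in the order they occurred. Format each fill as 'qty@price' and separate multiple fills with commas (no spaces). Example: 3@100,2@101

Answer: 4@102

Derivation:
After op 1 [order #1] limit_buy(price=97, qty=2): fills=none; bids=[#1:2@97] asks=[-]
After op 2 [order #2] limit_sell(price=104, qty=2): fills=none; bids=[#1:2@97] asks=[#2:2@104]
After op 3 [order #3] limit_buy(price=102, qty=7): fills=none; bids=[#3:7@102 #1:2@97] asks=[#2:2@104]
After op 4 [order #4] market_buy(qty=3): fills=#4x#2:2@104; bids=[#3:7@102 #1:2@97] asks=[-]
After op 5 [order #5] limit_sell(price=104, qty=8): fills=none; bids=[#3:7@102 #1:2@97] asks=[#5:8@104]
After op 6 cancel(order #5): fills=none; bids=[#3:7@102 #1:2@97] asks=[-]
After op 7 [order #6] limit_sell(price=102, qty=4): fills=#3x#6:4@102; bids=[#3:3@102 #1:2@97] asks=[-]
After op 8 cancel(order #1): fills=none; bids=[#3:3@102] asks=[-]
After op 9 [order #7] limit_buy(price=96, qty=7): fills=none; bids=[#3:3@102 #7:7@96] asks=[-]
After op 10 [order #8] market_buy(qty=5): fills=none; bids=[#3:3@102 #7:7@96] asks=[-]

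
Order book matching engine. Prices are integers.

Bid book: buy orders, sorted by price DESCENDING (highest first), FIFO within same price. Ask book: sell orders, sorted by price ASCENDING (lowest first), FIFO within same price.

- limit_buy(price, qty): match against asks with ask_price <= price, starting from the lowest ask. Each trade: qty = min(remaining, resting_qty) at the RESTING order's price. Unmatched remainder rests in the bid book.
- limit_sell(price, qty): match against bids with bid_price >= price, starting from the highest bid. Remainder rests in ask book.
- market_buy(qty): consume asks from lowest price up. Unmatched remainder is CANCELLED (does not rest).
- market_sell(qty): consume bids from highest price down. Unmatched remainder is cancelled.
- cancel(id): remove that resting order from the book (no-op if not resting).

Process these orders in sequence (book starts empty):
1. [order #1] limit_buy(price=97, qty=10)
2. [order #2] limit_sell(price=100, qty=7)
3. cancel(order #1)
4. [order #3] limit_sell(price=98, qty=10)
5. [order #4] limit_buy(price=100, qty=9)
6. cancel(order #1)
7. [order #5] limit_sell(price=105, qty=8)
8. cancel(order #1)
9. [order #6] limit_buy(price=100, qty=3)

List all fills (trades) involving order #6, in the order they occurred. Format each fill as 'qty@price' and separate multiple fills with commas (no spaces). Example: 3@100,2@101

After op 1 [order #1] limit_buy(price=97, qty=10): fills=none; bids=[#1:10@97] asks=[-]
After op 2 [order #2] limit_sell(price=100, qty=7): fills=none; bids=[#1:10@97] asks=[#2:7@100]
After op 3 cancel(order #1): fills=none; bids=[-] asks=[#2:7@100]
After op 4 [order #3] limit_sell(price=98, qty=10): fills=none; bids=[-] asks=[#3:10@98 #2:7@100]
After op 5 [order #4] limit_buy(price=100, qty=9): fills=#4x#3:9@98; bids=[-] asks=[#3:1@98 #2:7@100]
After op 6 cancel(order #1): fills=none; bids=[-] asks=[#3:1@98 #2:7@100]
After op 7 [order #5] limit_sell(price=105, qty=8): fills=none; bids=[-] asks=[#3:1@98 #2:7@100 #5:8@105]
After op 8 cancel(order #1): fills=none; bids=[-] asks=[#3:1@98 #2:7@100 #5:8@105]
After op 9 [order #6] limit_buy(price=100, qty=3): fills=#6x#3:1@98 #6x#2:2@100; bids=[-] asks=[#2:5@100 #5:8@105]

Answer: 1@98,2@100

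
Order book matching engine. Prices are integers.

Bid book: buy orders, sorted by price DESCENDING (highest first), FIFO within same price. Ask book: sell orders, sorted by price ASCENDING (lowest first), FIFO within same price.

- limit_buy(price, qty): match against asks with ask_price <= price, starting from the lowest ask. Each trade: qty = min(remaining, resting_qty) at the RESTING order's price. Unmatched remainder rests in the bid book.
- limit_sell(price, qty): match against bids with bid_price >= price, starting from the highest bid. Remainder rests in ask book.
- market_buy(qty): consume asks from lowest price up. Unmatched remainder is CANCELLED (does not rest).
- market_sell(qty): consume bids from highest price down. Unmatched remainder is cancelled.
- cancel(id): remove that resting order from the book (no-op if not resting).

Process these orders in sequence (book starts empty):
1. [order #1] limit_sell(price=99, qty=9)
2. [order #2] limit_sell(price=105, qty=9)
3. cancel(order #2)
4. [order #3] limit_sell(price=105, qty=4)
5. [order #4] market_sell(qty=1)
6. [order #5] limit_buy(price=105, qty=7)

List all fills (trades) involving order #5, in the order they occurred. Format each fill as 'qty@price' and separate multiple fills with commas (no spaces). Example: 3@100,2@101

Answer: 7@99

Derivation:
After op 1 [order #1] limit_sell(price=99, qty=9): fills=none; bids=[-] asks=[#1:9@99]
After op 2 [order #2] limit_sell(price=105, qty=9): fills=none; bids=[-] asks=[#1:9@99 #2:9@105]
After op 3 cancel(order #2): fills=none; bids=[-] asks=[#1:9@99]
After op 4 [order #3] limit_sell(price=105, qty=4): fills=none; bids=[-] asks=[#1:9@99 #3:4@105]
After op 5 [order #4] market_sell(qty=1): fills=none; bids=[-] asks=[#1:9@99 #3:4@105]
After op 6 [order #5] limit_buy(price=105, qty=7): fills=#5x#1:7@99; bids=[-] asks=[#1:2@99 #3:4@105]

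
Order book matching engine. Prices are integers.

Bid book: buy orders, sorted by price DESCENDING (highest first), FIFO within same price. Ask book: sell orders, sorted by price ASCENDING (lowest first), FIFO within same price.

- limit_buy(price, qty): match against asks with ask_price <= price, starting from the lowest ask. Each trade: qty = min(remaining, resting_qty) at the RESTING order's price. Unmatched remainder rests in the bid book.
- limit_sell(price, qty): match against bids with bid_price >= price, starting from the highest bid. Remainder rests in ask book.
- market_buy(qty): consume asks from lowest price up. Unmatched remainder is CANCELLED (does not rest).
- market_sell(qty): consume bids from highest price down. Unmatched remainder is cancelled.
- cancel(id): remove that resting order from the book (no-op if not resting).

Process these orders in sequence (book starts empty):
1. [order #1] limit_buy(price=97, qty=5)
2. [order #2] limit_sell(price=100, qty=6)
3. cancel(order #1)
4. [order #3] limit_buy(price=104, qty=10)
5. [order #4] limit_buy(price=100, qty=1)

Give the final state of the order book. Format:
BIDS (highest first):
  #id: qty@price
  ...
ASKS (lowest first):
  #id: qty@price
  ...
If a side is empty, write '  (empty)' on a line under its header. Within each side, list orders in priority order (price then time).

After op 1 [order #1] limit_buy(price=97, qty=5): fills=none; bids=[#1:5@97] asks=[-]
After op 2 [order #2] limit_sell(price=100, qty=6): fills=none; bids=[#1:5@97] asks=[#2:6@100]
After op 3 cancel(order #1): fills=none; bids=[-] asks=[#2:6@100]
After op 4 [order #3] limit_buy(price=104, qty=10): fills=#3x#2:6@100; bids=[#3:4@104] asks=[-]
After op 5 [order #4] limit_buy(price=100, qty=1): fills=none; bids=[#3:4@104 #4:1@100] asks=[-]

Answer: BIDS (highest first):
  #3: 4@104
  #4: 1@100
ASKS (lowest first):
  (empty)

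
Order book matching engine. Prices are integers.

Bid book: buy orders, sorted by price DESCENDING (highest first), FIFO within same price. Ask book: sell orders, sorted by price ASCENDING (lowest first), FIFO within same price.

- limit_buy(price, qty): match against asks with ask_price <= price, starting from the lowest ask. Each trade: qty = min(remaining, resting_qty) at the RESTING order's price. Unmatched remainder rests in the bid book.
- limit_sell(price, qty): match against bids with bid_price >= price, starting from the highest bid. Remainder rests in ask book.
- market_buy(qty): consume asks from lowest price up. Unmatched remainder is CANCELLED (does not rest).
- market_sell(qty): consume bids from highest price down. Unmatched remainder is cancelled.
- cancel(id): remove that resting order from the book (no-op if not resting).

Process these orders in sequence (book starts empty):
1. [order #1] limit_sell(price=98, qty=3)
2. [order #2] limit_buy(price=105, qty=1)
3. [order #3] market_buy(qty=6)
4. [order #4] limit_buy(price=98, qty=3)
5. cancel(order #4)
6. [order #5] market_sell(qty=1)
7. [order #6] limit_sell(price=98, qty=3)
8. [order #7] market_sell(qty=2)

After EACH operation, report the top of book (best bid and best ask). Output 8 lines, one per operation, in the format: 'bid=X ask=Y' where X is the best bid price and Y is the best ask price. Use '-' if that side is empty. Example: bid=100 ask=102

After op 1 [order #1] limit_sell(price=98, qty=3): fills=none; bids=[-] asks=[#1:3@98]
After op 2 [order #2] limit_buy(price=105, qty=1): fills=#2x#1:1@98; bids=[-] asks=[#1:2@98]
After op 3 [order #3] market_buy(qty=6): fills=#3x#1:2@98; bids=[-] asks=[-]
After op 4 [order #4] limit_buy(price=98, qty=3): fills=none; bids=[#4:3@98] asks=[-]
After op 5 cancel(order #4): fills=none; bids=[-] asks=[-]
After op 6 [order #5] market_sell(qty=1): fills=none; bids=[-] asks=[-]
After op 7 [order #6] limit_sell(price=98, qty=3): fills=none; bids=[-] asks=[#6:3@98]
After op 8 [order #7] market_sell(qty=2): fills=none; bids=[-] asks=[#6:3@98]

Answer: bid=- ask=98
bid=- ask=98
bid=- ask=-
bid=98 ask=-
bid=- ask=-
bid=- ask=-
bid=- ask=98
bid=- ask=98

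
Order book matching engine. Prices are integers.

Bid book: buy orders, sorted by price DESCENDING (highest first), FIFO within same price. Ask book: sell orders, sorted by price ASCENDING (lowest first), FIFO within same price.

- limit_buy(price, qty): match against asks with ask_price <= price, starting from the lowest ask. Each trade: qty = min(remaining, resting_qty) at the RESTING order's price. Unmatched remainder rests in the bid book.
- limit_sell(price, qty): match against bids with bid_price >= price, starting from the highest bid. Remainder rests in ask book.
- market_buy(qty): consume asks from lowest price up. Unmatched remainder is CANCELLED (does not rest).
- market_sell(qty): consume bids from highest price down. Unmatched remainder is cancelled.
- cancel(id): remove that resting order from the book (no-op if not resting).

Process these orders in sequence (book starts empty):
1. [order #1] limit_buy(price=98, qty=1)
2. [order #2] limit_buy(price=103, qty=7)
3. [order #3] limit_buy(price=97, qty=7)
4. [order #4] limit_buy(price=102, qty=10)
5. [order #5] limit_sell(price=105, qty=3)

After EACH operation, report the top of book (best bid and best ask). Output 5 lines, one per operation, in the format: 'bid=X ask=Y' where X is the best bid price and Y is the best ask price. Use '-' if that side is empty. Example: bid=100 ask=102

Answer: bid=98 ask=-
bid=103 ask=-
bid=103 ask=-
bid=103 ask=-
bid=103 ask=105

Derivation:
After op 1 [order #1] limit_buy(price=98, qty=1): fills=none; bids=[#1:1@98] asks=[-]
After op 2 [order #2] limit_buy(price=103, qty=7): fills=none; bids=[#2:7@103 #1:1@98] asks=[-]
After op 3 [order #3] limit_buy(price=97, qty=7): fills=none; bids=[#2:7@103 #1:1@98 #3:7@97] asks=[-]
After op 4 [order #4] limit_buy(price=102, qty=10): fills=none; bids=[#2:7@103 #4:10@102 #1:1@98 #3:7@97] asks=[-]
After op 5 [order #5] limit_sell(price=105, qty=3): fills=none; bids=[#2:7@103 #4:10@102 #1:1@98 #3:7@97] asks=[#5:3@105]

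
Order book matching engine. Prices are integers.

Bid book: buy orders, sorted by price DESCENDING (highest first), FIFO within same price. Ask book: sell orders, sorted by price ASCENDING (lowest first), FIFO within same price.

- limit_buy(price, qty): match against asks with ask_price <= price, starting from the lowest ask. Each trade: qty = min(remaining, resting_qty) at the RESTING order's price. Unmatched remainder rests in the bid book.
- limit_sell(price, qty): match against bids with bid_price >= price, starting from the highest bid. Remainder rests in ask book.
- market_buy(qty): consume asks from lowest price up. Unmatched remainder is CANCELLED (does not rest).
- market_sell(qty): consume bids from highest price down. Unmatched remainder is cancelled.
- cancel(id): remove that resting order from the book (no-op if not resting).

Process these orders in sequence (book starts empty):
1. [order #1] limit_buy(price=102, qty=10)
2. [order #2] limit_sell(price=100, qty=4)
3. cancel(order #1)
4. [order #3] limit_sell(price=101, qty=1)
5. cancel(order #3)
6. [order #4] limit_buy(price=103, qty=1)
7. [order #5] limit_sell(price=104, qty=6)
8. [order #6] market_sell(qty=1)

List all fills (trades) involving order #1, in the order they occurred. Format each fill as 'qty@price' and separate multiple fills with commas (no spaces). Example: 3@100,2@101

After op 1 [order #1] limit_buy(price=102, qty=10): fills=none; bids=[#1:10@102] asks=[-]
After op 2 [order #2] limit_sell(price=100, qty=4): fills=#1x#2:4@102; bids=[#1:6@102] asks=[-]
After op 3 cancel(order #1): fills=none; bids=[-] asks=[-]
After op 4 [order #3] limit_sell(price=101, qty=1): fills=none; bids=[-] asks=[#3:1@101]
After op 5 cancel(order #3): fills=none; bids=[-] asks=[-]
After op 6 [order #4] limit_buy(price=103, qty=1): fills=none; bids=[#4:1@103] asks=[-]
After op 7 [order #5] limit_sell(price=104, qty=6): fills=none; bids=[#4:1@103] asks=[#5:6@104]
After op 8 [order #6] market_sell(qty=1): fills=#4x#6:1@103; bids=[-] asks=[#5:6@104]

Answer: 4@102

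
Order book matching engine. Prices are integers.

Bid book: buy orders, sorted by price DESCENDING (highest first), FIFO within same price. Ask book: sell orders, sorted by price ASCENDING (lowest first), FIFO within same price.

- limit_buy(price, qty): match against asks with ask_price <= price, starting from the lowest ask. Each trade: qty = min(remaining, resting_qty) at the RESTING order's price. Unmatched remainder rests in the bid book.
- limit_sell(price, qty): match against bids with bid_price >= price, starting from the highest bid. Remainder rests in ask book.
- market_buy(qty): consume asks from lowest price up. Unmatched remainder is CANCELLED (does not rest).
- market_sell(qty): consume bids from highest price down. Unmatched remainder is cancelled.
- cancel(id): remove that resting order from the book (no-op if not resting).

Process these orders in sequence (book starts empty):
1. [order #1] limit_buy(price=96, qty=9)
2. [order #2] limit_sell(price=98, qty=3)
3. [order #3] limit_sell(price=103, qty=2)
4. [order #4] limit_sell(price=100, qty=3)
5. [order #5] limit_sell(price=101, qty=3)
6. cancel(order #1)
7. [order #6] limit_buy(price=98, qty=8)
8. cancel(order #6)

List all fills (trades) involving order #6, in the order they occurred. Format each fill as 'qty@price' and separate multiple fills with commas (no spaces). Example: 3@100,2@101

Answer: 3@98

Derivation:
After op 1 [order #1] limit_buy(price=96, qty=9): fills=none; bids=[#1:9@96] asks=[-]
After op 2 [order #2] limit_sell(price=98, qty=3): fills=none; bids=[#1:9@96] asks=[#2:3@98]
After op 3 [order #3] limit_sell(price=103, qty=2): fills=none; bids=[#1:9@96] asks=[#2:3@98 #3:2@103]
After op 4 [order #4] limit_sell(price=100, qty=3): fills=none; bids=[#1:9@96] asks=[#2:3@98 #4:3@100 #3:2@103]
After op 5 [order #5] limit_sell(price=101, qty=3): fills=none; bids=[#1:9@96] asks=[#2:3@98 #4:3@100 #5:3@101 #3:2@103]
After op 6 cancel(order #1): fills=none; bids=[-] asks=[#2:3@98 #4:3@100 #5:3@101 #3:2@103]
After op 7 [order #6] limit_buy(price=98, qty=8): fills=#6x#2:3@98; bids=[#6:5@98] asks=[#4:3@100 #5:3@101 #3:2@103]
After op 8 cancel(order #6): fills=none; bids=[-] asks=[#4:3@100 #5:3@101 #3:2@103]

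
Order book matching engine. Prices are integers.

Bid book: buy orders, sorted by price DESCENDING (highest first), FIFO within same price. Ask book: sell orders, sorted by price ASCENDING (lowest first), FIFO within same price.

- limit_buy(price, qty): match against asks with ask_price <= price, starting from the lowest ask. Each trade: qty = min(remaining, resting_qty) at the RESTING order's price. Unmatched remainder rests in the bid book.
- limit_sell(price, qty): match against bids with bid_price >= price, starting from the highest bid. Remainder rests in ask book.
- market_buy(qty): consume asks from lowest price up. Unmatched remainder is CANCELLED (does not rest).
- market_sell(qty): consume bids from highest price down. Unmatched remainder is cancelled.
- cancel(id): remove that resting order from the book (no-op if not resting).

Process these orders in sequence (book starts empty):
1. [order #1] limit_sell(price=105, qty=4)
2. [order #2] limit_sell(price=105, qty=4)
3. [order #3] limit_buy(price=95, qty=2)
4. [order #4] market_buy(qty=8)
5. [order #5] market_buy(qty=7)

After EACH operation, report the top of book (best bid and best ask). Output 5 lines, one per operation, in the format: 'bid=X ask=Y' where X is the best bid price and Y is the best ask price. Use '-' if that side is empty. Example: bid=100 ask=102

Answer: bid=- ask=105
bid=- ask=105
bid=95 ask=105
bid=95 ask=-
bid=95 ask=-

Derivation:
After op 1 [order #1] limit_sell(price=105, qty=4): fills=none; bids=[-] asks=[#1:4@105]
After op 2 [order #2] limit_sell(price=105, qty=4): fills=none; bids=[-] asks=[#1:4@105 #2:4@105]
After op 3 [order #3] limit_buy(price=95, qty=2): fills=none; bids=[#3:2@95] asks=[#1:4@105 #2:4@105]
After op 4 [order #4] market_buy(qty=8): fills=#4x#1:4@105 #4x#2:4@105; bids=[#3:2@95] asks=[-]
After op 5 [order #5] market_buy(qty=7): fills=none; bids=[#3:2@95] asks=[-]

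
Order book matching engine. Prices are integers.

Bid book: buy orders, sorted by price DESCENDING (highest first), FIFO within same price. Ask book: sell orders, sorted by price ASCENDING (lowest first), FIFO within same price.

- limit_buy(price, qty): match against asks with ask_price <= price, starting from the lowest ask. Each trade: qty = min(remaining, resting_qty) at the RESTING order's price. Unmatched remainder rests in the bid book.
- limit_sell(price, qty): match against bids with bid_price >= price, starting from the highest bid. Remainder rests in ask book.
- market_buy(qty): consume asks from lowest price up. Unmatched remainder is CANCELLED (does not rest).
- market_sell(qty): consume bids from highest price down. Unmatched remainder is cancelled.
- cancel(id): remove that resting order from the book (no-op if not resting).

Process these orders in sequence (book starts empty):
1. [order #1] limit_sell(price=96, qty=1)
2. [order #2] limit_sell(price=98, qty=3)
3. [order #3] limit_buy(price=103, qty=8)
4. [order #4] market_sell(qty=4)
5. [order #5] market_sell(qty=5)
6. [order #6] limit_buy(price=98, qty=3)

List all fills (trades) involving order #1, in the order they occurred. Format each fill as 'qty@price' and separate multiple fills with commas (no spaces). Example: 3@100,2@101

After op 1 [order #1] limit_sell(price=96, qty=1): fills=none; bids=[-] asks=[#1:1@96]
After op 2 [order #2] limit_sell(price=98, qty=3): fills=none; bids=[-] asks=[#1:1@96 #2:3@98]
After op 3 [order #3] limit_buy(price=103, qty=8): fills=#3x#1:1@96 #3x#2:3@98; bids=[#3:4@103] asks=[-]
After op 4 [order #4] market_sell(qty=4): fills=#3x#4:4@103; bids=[-] asks=[-]
After op 5 [order #5] market_sell(qty=5): fills=none; bids=[-] asks=[-]
After op 6 [order #6] limit_buy(price=98, qty=3): fills=none; bids=[#6:3@98] asks=[-]

Answer: 1@96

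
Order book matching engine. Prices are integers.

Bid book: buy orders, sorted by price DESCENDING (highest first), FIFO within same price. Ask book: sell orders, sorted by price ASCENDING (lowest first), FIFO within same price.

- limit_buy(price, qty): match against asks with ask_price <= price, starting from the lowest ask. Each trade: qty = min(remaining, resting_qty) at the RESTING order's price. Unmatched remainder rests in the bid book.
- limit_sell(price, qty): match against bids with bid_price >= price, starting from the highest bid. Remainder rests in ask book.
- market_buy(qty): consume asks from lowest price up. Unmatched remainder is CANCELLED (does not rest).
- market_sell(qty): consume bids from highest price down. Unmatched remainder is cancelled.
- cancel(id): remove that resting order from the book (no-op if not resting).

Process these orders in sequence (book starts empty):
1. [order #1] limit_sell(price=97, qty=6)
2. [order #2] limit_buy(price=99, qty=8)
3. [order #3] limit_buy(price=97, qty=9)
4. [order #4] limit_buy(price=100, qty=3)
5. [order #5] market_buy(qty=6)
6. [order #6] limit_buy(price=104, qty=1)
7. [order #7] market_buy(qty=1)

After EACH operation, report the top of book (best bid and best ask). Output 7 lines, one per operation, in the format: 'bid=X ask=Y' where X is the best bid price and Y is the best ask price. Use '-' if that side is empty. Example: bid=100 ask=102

After op 1 [order #1] limit_sell(price=97, qty=6): fills=none; bids=[-] asks=[#1:6@97]
After op 2 [order #2] limit_buy(price=99, qty=8): fills=#2x#1:6@97; bids=[#2:2@99] asks=[-]
After op 3 [order #3] limit_buy(price=97, qty=9): fills=none; bids=[#2:2@99 #3:9@97] asks=[-]
After op 4 [order #4] limit_buy(price=100, qty=3): fills=none; bids=[#4:3@100 #2:2@99 #3:9@97] asks=[-]
After op 5 [order #5] market_buy(qty=6): fills=none; bids=[#4:3@100 #2:2@99 #3:9@97] asks=[-]
After op 6 [order #6] limit_buy(price=104, qty=1): fills=none; bids=[#6:1@104 #4:3@100 #2:2@99 #3:9@97] asks=[-]
After op 7 [order #7] market_buy(qty=1): fills=none; bids=[#6:1@104 #4:3@100 #2:2@99 #3:9@97] asks=[-]

Answer: bid=- ask=97
bid=99 ask=-
bid=99 ask=-
bid=100 ask=-
bid=100 ask=-
bid=104 ask=-
bid=104 ask=-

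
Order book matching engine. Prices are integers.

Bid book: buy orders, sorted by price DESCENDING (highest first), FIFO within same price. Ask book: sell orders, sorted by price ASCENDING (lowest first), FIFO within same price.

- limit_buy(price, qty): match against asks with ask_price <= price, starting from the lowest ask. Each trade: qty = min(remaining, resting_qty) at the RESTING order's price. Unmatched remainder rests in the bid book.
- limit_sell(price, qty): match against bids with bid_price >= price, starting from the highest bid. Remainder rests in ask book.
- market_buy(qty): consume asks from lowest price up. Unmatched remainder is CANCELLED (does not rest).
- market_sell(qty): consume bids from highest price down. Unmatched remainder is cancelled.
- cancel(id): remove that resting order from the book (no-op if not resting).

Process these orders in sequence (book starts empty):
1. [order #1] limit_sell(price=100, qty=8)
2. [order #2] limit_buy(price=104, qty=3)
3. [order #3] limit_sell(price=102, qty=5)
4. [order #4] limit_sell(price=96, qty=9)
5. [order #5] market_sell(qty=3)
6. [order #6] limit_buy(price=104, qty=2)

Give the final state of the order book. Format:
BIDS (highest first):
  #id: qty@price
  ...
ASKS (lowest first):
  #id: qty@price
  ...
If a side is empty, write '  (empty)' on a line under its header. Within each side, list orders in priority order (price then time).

After op 1 [order #1] limit_sell(price=100, qty=8): fills=none; bids=[-] asks=[#1:8@100]
After op 2 [order #2] limit_buy(price=104, qty=3): fills=#2x#1:3@100; bids=[-] asks=[#1:5@100]
After op 3 [order #3] limit_sell(price=102, qty=5): fills=none; bids=[-] asks=[#1:5@100 #3:5@102]
After op 4 [order #4] limit_sell(price=96, qty=9): fills=none; bids=[-] asks=[#4:9@96 #1:5@100 #3:5@102]
After op 5 [order #5] market_sell(qty=3): fills=none; bids=[-] asks=[#4:9@96 #1:5@100 #3:5@102]
After op 6 [order #6] limit_buy(price=104, qty=2): fills=#6x#4:2@96; bids=[-] asks=[#4:7@96 #1:5@100 #3:5@102]

Answer: BIDS (highest first):
  (empty)
ASKS (lowest first):
  #4: 7@96
  #1: 5@100
  #3: 5@102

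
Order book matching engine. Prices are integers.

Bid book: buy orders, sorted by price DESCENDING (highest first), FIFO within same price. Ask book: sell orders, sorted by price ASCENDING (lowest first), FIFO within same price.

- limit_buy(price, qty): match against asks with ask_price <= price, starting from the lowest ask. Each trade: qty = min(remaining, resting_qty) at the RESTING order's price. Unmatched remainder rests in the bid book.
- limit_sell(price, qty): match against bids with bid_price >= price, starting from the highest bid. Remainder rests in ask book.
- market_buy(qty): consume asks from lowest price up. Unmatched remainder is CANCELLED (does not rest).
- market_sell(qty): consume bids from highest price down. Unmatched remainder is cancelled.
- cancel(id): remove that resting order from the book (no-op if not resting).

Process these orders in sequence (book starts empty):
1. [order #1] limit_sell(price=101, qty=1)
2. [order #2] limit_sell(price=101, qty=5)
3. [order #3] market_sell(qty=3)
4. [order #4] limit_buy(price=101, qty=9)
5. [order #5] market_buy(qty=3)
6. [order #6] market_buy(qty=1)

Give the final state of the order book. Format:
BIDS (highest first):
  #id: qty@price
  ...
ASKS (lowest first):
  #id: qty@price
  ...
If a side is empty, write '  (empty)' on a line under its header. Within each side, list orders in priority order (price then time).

Answer: BIDS (highest first):
  #4: 3@101
ASKS (lowest first):
  (empty)

Derivation:
After op 1 [order #1] limit_sell(price=101, qty=1): fills=none; bids=[-] asks=[#1:1@101]
After op 2 [order #2] limit_sell(price=101, qty=5): fills=none; bids=[-] asks=[#1:1@101 #2:5@101]
After op 3 [order #3] market_sell(qty=3): fills=none; bids=[-] asks=[#1:1@101 #2:5@101]
After op 4 [order #4] limit_buy(price=101, qty=9): fills=#4x#1:1@101 #4x#2:5@101; bids=[#4:3@101] asks=[-]
After op 5 [order #5] market_buy(qty=3): fills=none; bids=[#4:3@101] asks=[-]
After op 6 [order #6] market_buy(qty=1): fills=none; bids=[#4:3@101] asks=[-]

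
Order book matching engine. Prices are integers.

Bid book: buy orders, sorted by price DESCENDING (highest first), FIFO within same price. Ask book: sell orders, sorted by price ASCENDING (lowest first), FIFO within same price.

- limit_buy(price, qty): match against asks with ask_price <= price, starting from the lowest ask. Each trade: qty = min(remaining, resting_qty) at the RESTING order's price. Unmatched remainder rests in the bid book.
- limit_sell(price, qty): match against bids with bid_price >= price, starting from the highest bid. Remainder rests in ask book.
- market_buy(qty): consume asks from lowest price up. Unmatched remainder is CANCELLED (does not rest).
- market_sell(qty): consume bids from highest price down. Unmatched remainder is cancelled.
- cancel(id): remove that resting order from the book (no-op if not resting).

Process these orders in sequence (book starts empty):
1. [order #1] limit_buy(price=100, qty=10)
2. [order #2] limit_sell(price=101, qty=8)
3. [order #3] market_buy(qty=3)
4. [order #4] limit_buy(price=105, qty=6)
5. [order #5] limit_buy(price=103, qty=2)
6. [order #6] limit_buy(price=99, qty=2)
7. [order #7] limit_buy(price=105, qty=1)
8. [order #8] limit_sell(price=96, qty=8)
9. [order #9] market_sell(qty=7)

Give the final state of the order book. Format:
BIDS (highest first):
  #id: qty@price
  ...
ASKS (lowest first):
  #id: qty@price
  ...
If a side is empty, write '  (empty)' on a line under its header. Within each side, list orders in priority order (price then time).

Answer: BIDS (highest first):
  #6: 1@99
ASKS (lowest first):
  (empty)

Derivation:
After op 1 [order #1] limit_buy(price=100, qty=10): fills=none; bids=[#1:10@100] asks=[-]
After op 2 [order #2] limit_sell(price=101, qty=8): fills=none; bids=[#1:10@100] asks=[#2:8@101]
After op 3 [order #3] market_buy(qty=3): fills=#3x#2:3@101; bids=[#1:10@100] asks=[#2:5@101]
After op 4 [order #4] limit_buy(price=105, qty=6): fills=#4x#2:5@101; bids=[#4:1@105 #1:10@100] asks=[-]
After op 5 [order #5] limit_buy(price=103, qty=2): fills=none; bids=[#4:1@105 #5:2@103 #1:10@100] asks=[-]
After op 6 [order #6] limit_buy(price=99, qty=2): fills=none; bids=[#4:1@105 #5:2@103 #1:10@100 #6:2@99] asks=[-]
After op 7 [order #7] limit_buy(price=105, qty=1): fills=none; bids=[#4:1@105 #7:1@105 #5:2@103 #1:10@100 #6:2@99] asks=[-]
After op 8 [order #8] limit_sell(price=96, qty=8): fills=#4x#8:1@105 #7x#8:1@105 #5x#8:2@103 #1x#8:4@100; bids=[#1:6@100 #6:2@99] asks=[-]
After op 9 [order #9] market_sell(qty=7): fills=#1x#9:6@100 #6x#9:1@99; bids=[#6:1@99] asks=[-]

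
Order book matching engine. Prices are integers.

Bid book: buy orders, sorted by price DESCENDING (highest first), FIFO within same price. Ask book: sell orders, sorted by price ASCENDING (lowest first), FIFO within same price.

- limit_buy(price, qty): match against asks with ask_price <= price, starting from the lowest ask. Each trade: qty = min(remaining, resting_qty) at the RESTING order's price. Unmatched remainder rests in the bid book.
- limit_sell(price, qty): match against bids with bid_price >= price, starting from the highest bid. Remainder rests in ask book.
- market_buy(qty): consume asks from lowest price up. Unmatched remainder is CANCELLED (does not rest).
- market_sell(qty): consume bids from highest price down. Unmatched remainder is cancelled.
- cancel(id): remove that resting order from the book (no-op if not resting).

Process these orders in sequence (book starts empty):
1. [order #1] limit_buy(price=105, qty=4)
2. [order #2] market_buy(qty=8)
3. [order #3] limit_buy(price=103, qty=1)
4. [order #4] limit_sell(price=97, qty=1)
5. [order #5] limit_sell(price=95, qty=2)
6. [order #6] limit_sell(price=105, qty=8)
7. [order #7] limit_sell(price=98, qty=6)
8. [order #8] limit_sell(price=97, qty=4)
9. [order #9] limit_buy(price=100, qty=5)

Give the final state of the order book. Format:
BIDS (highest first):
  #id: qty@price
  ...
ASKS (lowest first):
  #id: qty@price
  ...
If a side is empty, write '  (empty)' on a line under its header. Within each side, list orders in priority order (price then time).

Answer: BIDS (highest first):
  (empty)
ASKS (lowest first):
  #7: 4@98
  #6: 7@105

Derivation:
After op 1 [order #1] limit_buy(price=105, qty=4): fills=none; bids=[#1:4@105] asks=[-]
After op 2 [order #2] market_buy(qty=8): fills=none; bids=[#1:4@105] asks=[-]
After op 3 [order #3] limit_buy(price=103, qty=1): fills=none; bids=[#1:4@105 #3:1@103] asks=[-]
After op 4 [order #4] limit_sell(price=97, qty=1): fills=#1x#4:1@105; bids=[#1:3@105 #3:1@103] asks=[-]
After op 5 [order #5] limit_sell(price=95, qty=2): fills=#1x#5:2@105; bids=[#1:1@105 #3:1@103] asks=[-]
After op 6 [order #6] limit_sell(price=105, qty=8): fills=#1x#6:1@105; bids=[#3:1@103] asks=[#6:7@105]
After op 7 [order #7] limit_sell(price=98, qty=6): fills=#3x#7:1@103; bids=[-] asks=[#7:5@98 #6:7@105]
After op 8 [order #8] limit_sell(price=97, qty=4): fills=none; bids=[-] asks=[#8:4@97 #7:5@98 #6:7@105]
After op 9 [order #9] limit_buy(price=100, qty=5): fills=#9x#8:4@97 #9x#7:1@98; bids=[-] asks=[#7:4@98 #6:7@105]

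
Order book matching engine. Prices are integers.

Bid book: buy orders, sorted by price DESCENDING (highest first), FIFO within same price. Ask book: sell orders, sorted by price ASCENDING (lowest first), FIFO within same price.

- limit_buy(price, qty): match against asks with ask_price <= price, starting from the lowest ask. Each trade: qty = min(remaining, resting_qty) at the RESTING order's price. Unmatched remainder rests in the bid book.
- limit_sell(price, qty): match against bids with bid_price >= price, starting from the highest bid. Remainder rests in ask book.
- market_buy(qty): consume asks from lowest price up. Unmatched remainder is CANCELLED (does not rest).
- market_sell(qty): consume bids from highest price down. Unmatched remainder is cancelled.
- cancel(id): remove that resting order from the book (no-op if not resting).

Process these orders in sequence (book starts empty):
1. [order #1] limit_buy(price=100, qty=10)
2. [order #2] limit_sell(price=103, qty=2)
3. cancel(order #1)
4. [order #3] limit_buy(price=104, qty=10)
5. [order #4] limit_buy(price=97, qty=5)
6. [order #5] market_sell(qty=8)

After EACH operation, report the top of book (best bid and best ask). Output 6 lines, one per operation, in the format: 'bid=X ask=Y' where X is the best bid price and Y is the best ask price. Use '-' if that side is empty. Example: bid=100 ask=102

After op 1 [order #1] limit_buy(price=100, qty=10): fills=none; bids=[#1:10@100] asks=[-]
After op 2 [order #2] limit_sell(price=103, qty=2): fills=none; bids=[#1:10@100] asks=[#2:2@103]
After op 3 cancel(order #1): fills=none; bids=[-] asks=[#2:2@103]
After op 4 [order #3] limit_buy(price=104, qty=10): fills=#3x#2:2@103; bids=[#3:8@104] asks=[-]
After op 5 [order #4] limit_buy(price=97, qty=5): fills=none; bids=[#3:8@104 #4:5@97] asks=[-]
After op 6 [order #5] market_sell(qty=8): fills=#3x#5:8@104; bids=[#4:5@97] asks=[-]

Answer: bid=100 ask=-
bid=100 ask=103
bid=- ask=103
bid=104 ask=-
bid=104 ask=-
bid=97 ask=-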